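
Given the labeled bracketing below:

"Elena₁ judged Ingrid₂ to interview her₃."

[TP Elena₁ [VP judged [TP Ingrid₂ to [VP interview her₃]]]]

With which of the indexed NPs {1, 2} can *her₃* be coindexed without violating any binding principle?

{1}

*her* is a pronoun, so Principle B applies: it must be free in its binding domain.
Binding domain of *her₃*: the embedded TP, whose subject is Ingrid₂.
*Elena₁* c-commands the pronoun but from outside its binding domain, and is not c-commanded by it → coindexation permitted.
*Ingrid₂* c-commands the pronoun within its binding domain → coindexation would violate Principle B.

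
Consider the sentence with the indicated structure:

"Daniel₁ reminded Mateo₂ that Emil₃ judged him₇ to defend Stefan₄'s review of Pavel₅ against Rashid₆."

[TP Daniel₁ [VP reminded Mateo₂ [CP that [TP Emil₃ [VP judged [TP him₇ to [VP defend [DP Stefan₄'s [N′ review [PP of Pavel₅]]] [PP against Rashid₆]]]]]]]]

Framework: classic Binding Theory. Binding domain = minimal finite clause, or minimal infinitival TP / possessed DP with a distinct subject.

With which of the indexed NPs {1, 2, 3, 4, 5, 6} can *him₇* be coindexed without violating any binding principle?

{1, 2}

*him* is a pronoun, so Principle B applies: it must be free in its binding domain.
Binding domain of *him₇*: the embedded TP, whose subject is Emil₃.
*Daniel₁* c-commands the pronoun but from outside its binding domain, and is not c-commanded by it → coindexation permitted.
*Mateo₂* c-commands the pronoun but from outside its binding domain, and is not c-commanded by it → coindexation permitted.
*Emil₃* c-commands the pronoun within its binding domain → coindexation would violate Principle B.
*Stefan₄*: the pronoun c-commands this R-expression → coindexation would violate Principle C on *Stefan₄*.
*Pavel₅*: the pronoun c-commands this R-expression → coindexation would violate Principle C on *Pavel₅*.
*Rashid₆*: the pronoun c-commands this R-expression → coindexation would violate Principle C on *Rashid₆*.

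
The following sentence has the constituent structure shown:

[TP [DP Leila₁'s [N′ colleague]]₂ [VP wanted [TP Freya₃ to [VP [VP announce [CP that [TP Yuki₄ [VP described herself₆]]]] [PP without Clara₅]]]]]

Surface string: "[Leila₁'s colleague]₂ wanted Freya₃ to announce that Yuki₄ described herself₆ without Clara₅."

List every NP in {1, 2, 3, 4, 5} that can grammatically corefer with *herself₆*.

{4}

*herself* is an anaphor, so Principle A applies: it must be bound in its binding domain.
Binding domain of *herself₆*: the embedded TP, whose subject is Yuki₄.
*Leila₁* does not c-command the anaphor → cannot bind it.
*[Leila₁'s colleague]₂* c-commands the anaphor but is outside its binding domain → cannot satisfy Principle A.
*Freya₃* c-commands the anaphor but is outside its binding domain → cannot satisfy Principle A.
*Yuki₄* c-commands the anaphor within its binding domain → licit binder.
*Clara₅* does not c-command the anaphor → cannot bind it.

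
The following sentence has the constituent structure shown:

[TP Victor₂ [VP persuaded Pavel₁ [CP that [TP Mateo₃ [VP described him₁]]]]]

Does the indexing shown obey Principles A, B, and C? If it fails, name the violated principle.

grammatical

The two coindexed NPs are *Pavel₁* and *him₁*.
*him₁* is a pronoun; its binding domain is the embedded TP, whose subject is Mateo₃. Within that domain it is c-commanded only by *Mateo₃*, which carries a different index — the pronoun is free locally, so Principle B holds.
*Pavel₁* is an R-expression; *him₁* does not c-command it, and no other NP shares its index, so Principle C is satisfied.
All principles are respected.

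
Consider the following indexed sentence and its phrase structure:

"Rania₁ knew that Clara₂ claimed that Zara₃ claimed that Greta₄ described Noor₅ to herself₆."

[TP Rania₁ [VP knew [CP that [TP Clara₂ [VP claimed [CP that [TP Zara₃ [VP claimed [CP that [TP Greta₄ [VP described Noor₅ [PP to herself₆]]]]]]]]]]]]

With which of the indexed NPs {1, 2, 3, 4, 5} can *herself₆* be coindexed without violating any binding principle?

{4, 5}

*herself* is an anaphor, so Principle A applies: it must be bound in its binding domain.
Binding domain of *herself₆*: the embedded TP, whose subject is Greta₄.
*Rania₁* c-commands the anaphor but is outside its binding domain → cannot satisfy Principle A.
*Clara₂* c-commands the anaphor but is outside its binding domain → cannot satisfy Principle A.
*Zara₃* c-commands the anaphor but is outside its binding domain → cannot satisfy Principle A.
*Greta₄* c-commands the anaphor within its binding domain → licit binder.
*Noor₅* c-commands the anaphor within its binding domain → licit binder.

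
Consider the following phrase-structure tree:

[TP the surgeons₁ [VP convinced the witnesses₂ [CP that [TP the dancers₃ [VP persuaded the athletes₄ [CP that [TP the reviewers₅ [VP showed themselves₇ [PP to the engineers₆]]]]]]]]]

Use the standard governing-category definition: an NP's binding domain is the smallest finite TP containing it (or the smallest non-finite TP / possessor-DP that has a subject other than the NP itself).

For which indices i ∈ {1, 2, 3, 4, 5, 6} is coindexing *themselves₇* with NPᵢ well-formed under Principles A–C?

{5}

*themselves* is an anaphor, so Principle A applies: it must be bound in its binding domain.
Binding domain of *themselves₇*: the embedded TP, whose subject is the reviewers₅.
*the surgeons₁* c-commands the anaphor but is outside its binding domain → cannot satisfy Principle A.
*the witnesses₂* c-commands the anaphor but is outside its binding domain → cannot satisfy Principle A.
*the dancers₃* c-commands the anaphor but is outside its binding domain → cannot satisfy Principle A.
*the athletes₄* c-commands the anaphor but is outside its binding domain → cannot satisfy Principle A.
*the reviewers₅* c-commands the anaphor within its binding domain → licit binder.
*the engineers₆* does not c-command the anaphor → cannot bind it.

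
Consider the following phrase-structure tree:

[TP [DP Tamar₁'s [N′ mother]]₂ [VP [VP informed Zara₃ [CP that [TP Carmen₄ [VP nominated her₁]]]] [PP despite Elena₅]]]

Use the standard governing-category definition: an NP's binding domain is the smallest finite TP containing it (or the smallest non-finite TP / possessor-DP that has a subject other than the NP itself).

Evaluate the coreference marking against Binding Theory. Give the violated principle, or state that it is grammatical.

The two coindexed NPs are *Tamar₁* and *her₁*.
*her₁* is a pronoun; its binding domain is the embedded TP, whose subject is Carmen₄. Within that domain it is c-commanded only by *Carmen₄*, which carries a different index — the pronoun is free locally, so Principle B holds.
*Tamar₁* is an R-expression; *her₁* does not c-command it, and no other NP shares its index, so Principle C is satisfied.
All principles are respected.

grammatical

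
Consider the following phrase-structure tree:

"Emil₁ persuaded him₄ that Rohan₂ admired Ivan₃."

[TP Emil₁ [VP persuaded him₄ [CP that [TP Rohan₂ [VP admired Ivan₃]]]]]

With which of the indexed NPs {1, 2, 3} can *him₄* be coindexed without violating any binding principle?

none

*him* is a pronoun, so Principle B applies: it must be free in its binding domain.
Binding domain of *him₄*: the matrix TP, whose subject is Emil₁.
*Emil₁* c-commands the pronoun within its binding domain → coindexation would violate Principle B.
*Rohan₂*: the pronoun c-commands this R-expression → coindexation would violate Principle C on *Rohan₂*.
*Ivan₃*: the pronoun c-commands this R-expression → coindexation would violate Principle C on *Ivan₃*.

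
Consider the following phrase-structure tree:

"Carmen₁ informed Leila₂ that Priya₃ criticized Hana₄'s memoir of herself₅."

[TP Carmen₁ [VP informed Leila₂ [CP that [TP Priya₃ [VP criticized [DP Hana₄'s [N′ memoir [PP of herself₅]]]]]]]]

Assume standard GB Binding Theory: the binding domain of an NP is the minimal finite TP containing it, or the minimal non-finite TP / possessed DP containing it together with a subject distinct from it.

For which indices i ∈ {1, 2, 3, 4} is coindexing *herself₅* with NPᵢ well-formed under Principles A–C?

*herself* is an anaphor, so Principle A applies: it must be bound in its binding domain.
Binding domain of *herself₅*: the possessed DP, whose subject is Hana₄.
*Carmen₁* c-commands the anaphor but is outside its binding domain → cannot satisfy Principle A.
*Leila₂* c-commands the anaphor but is outside its binding domain → cannot satisfy Principle A.
*Priya₃* c-commands the anaphor but is outside its binding domain → cannot satisfy Principle A.
*Hana₄* c-commands the anaphor within its binding domain → licit binder.

{4}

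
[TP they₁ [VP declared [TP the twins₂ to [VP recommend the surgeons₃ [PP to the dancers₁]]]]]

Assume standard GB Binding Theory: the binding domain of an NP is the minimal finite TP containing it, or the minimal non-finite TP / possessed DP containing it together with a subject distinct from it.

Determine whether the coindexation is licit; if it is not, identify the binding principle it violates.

The two coindexed NPs are *they₁* and *the dancers₁*.
*the dancers₁* is an R-expression. Principle C requires it to be free everywhere.
*they₁* c-commands it and carries the same index.
The R-expression is bound → Principle C violation.

Principle C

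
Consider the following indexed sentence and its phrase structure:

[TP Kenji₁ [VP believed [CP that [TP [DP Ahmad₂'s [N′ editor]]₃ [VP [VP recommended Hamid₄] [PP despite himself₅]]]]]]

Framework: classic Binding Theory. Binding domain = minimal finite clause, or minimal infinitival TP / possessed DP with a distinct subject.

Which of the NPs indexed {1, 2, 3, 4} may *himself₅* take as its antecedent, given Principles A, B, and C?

{3}

*himself* is an anaphor, so Principle A applies: it must be bound in its binding domain.
Binding domain of *himself₅*: the embedded TP, whose subject is [Ahmad₂'s editor]₃.
*Kenji₁* c-commands the anaphor but is outside its binding domain → cannot satisfy Principle A.
*Ahmad₂* does not c-command the anaphor → cannot bind it.
*[Ahmad₂'s editor]₃* c-commands the anaphor within its binding domain → licit binder.
*Hamid₄* does not c-command the anaphor → cannot bind it.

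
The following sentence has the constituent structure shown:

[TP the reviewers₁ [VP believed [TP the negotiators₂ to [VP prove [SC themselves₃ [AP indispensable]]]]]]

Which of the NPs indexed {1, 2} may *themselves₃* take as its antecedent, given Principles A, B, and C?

{2}

*themselves* is an anaphor, so Principle A applies: it must be bound in its binding domain.
Binding domain of *themselves₃*: the embedded TP, whose subject is the negotiators₂.
*the reviewers₁* c-commands the anaphor but is outside its binding domain → cannot satisfy Principle A.
*the negotiators₂* c-commands the anaphor within its binding domain → licit binder.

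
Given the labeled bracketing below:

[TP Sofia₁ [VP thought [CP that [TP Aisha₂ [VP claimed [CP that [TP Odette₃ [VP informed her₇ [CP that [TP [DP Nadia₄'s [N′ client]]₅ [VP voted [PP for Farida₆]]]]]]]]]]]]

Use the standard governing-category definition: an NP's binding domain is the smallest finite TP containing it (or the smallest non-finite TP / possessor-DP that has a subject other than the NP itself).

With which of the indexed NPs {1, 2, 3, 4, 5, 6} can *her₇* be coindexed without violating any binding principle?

{1, 2}

*her* is a pronoun, so Principle B applies: it must be free in its binding domain.
Binding domain of *her₇*: the embedded TP, whose subject is Odette₃.
*Sofia₁* c-commands the pronoun but from outside its binding domain, and is not c-commanded by it → coindexation permitted.
*Aisha₂* c-commands the pronoun but from outside its binding domain, and is not c-commanded by it → coindexation permitted.
*Odette₃* c-commands the pronoun within its binding domain → coindexation would violate Principle B.
*Nadia₄*: the pronoun c-commands this R-expression → coindexation would violate Principle C on *Nadia₄*.
*[Nadia₄'s client]₅*: the pronoun c-commands this R-expression → coindexation would violate Principle C on *[Nadia₄'s client]₅*.
*Farida₆*: the pronoun c-commands this R-expression → coindexation would violate Principle C on *Farida₆*.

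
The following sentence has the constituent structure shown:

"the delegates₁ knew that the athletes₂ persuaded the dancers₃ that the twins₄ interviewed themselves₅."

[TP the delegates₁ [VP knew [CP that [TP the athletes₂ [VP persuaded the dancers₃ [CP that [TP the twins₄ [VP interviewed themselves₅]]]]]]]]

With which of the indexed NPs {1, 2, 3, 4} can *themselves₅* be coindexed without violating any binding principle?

{4}

*themselves* is an anaphor, so Principle A applies: it must be bound in its binding domain.
Binding domain of *themselves₅*: the embedded TP, whose subject is the twins₄.
*the delegates₁* c-commands the anaphor but is outside its binding domain → cannot satisfy Principle A.
*the athletes₂* c-commands the anaphor but is outside its binding domain → cannot satisfy Principle A.
*the dancers₃* c-commands the anaphor but is outside its binding domain → cannot satisfy Principle A.
*the twins₄* c-commands the anaphor within its binding domain → licit binder.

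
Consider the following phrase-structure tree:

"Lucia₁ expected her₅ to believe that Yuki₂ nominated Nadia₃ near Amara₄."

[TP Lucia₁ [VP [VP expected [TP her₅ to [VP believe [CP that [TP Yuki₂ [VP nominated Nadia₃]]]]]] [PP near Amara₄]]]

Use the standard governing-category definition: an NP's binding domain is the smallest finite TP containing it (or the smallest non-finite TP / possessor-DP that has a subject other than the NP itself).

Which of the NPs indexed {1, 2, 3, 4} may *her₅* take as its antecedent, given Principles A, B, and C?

{4}

*her* is a pronoun, so Principle B applies: it must be free in its binding domain.
Binding domain of *her₅*: the matrix TP, whose subject is Lucia₁.
*Lucia₁* c-commands the pronoun within its binding domain → coindexation would violate Principle B.
*Yuki₂*: the pronoun c-commands this R-expression → coindexation would violate Principle C on *Yuki₂*.
*Nadia₃*: the pronoun c-commands this R-expression → coindexation would violate Principle C on *Nadia₃*.
*Amara₄* and the pronoun do not c-command one another → neither Principle B nor Principle C is at stake; coindexation permitted.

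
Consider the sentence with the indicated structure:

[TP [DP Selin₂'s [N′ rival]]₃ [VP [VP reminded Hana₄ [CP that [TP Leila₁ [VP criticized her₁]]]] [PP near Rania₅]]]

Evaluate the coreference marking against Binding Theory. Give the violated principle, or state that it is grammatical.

The two coindexed NPs are *Leila₁* and *her₁*.
*her₁* is a pronoun. Its binding domain is the embedded TP, whose subject is Leila₁.
*Leila₁* c-commands it within that domain and carries the same index.
The pronoun is locally bound → Principle B violation.

Principle B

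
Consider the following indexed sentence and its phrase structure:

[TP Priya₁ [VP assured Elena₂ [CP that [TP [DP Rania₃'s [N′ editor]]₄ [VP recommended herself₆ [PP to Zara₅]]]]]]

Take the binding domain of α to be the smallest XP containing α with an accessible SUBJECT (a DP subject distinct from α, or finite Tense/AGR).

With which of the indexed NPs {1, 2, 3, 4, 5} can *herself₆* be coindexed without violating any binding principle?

{4}

*herself* is an anaphor, so Principle A applies: it must be bound in its binding domain.
Binding domain of *herself₆*: the embedded TP, whose subject is [Rania₃'s editor]₄.
*Priya₁* c-commands the anaphor but is outside its binding domain → cannot satisfy Principle A.
*Elena₂* c-commands the anaphor but is outside its binding domain → cannot satisfy Principle A.
*Rania₃* does not c-command the anaphor → cannot bind it.
*[Rania₃'s editor]₄* c-commands the anaphor within its binding domain → licit binder.
*Zara₅* does not c-command the anaphor → cannot bind it.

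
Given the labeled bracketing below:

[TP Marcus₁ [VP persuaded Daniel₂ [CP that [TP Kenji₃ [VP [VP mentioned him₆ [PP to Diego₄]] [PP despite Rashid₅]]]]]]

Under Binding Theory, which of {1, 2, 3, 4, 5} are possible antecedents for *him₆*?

{1, 2, 5}

*him* is a pronoun, so Principle B applies: it must be free in its binding domain.
Binding domain of *him₆*: the embedded TP, whose subject is Kenji₃.
*Marcus₁* c-commands the pronoun but from outside its binding domain, and is not c-commanded by it → coindexation permitted.
*Daniel₂* c-commands the pronoun but from outside its binding domain, and is not c-commanded by it → coindexation permitted.
*Kenji₃* c-commands the pronoun within its binding domain → coindexation would violate Principle B.
*Diego₄*: the pronoun c-commands this R-expression → coindexation would violate Principle C on *Diego₄*.
*Rashid₅* and the pronoun do not c-command one another → neither Principle B nor Principle C is at stake; coindexation permitted.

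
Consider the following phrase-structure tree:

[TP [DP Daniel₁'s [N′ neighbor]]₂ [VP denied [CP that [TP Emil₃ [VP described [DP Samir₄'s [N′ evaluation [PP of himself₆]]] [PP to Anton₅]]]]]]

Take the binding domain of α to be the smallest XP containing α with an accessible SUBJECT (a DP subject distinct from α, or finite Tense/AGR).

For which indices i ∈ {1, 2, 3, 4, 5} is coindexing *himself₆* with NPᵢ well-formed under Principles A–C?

{4}

*himself* is an anaphor, so Principle A applies: it must be bound in its binding domain.
Binding domain of *himself₆*: the possessed DP, whose subject is Samir₄.
*Daniel₁* does not c-command the anaphor → cannot bind it.
*[Daniel₁'s neighbor]₂* c-commands the anaphor but is outside its binding domain → cannot satisfy Principle A.
*Emil₃* c-commands the anaphor but is outside its binding domain → cannot satisfy Principle A.
*Samir₄* c-commands the anaphor within its binding domain → licit binder.
*Anton₅* does not c-command the anaphor → cannot bind it.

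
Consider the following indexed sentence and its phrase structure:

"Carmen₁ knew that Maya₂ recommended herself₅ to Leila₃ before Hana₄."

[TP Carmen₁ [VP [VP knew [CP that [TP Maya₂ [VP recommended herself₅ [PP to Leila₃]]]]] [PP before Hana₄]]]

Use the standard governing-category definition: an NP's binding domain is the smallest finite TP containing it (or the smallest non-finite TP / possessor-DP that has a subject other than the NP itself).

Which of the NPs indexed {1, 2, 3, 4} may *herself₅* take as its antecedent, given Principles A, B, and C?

*herself* is an anaphor, so Principle A applies: it must be bound in its binding domain.
Binding domain of *herself₅*: the embedded TP, whose subject is Maya₂.
*Carmen₁* c-commands the anaphor but is outside its binding domain → cannot satisfy Principle A.
*Maya₂* c-commands the anaphor within its binding domain → licit binder.
*Leila₃* does not c-command the anaphor → cannot bind it.
*Hana₄* does not c-command the anaphor → cannot bind it.

{2}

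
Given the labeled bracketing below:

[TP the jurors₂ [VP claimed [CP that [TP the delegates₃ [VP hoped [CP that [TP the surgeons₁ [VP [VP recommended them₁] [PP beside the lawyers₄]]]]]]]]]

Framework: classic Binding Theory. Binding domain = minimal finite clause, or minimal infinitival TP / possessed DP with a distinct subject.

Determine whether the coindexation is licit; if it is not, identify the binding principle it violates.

Principle B

The two coindexed NPs are *the surgeons₁* and *them₁*.
*them₁* is a pronoun. Its binding domain is the embedded TP, whose subject is the surgeons₁.
*the surgeons₁* c-commands it within that domain and carries the same index.
The pronoun is locally bound → Principle B violation.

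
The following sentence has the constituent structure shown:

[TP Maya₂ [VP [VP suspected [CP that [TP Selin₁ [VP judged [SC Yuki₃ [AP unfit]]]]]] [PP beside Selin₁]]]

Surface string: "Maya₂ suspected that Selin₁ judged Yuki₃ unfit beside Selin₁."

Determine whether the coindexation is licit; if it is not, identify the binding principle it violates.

grammatical

The two coindexed NPs are *Selin₁* and *Selin₁*.
*Selin₁* is an R-expression; no coindexed NP c-commands it, so Principle C holds.
*Selin₁* is an R-expression; *Selin₁* does not c-command it, and no other NP shares its index, so Principle C is satisfied.
All principles are respected.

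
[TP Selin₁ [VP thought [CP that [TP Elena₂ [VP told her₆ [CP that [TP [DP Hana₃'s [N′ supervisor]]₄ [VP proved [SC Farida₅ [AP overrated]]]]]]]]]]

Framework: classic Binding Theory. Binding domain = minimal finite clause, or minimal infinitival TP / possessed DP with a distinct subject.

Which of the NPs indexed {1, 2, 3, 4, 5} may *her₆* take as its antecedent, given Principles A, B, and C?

{1}

*her* is a pronoun, so Principle B applies: it must be free in its binding domain.
Binding domain of *her₆*: the embedded TP, whose subject is Elena₂.
*Selin₁* c-commands the pronoun but from outside its binding domain, and is not c-commanded by it → coindexation permitted.
*Elena₂* c-commands the pronoun within its binding domain → coindexation would violate Principle B.
*Hana₃*: the pronoun c-commands this R-expression → coindexation would violate Principle C on *Hana₃*.
*[Hana₃'s supervisor]₄*: the pronoun c-commands this R-expression → coindexation would violate Principle C on *[Hana₃'s supervisor]₄*.
*Farida₅*: the pronoun c-commands this R-expression → coindexation would violate Principle C on *Farida₅*.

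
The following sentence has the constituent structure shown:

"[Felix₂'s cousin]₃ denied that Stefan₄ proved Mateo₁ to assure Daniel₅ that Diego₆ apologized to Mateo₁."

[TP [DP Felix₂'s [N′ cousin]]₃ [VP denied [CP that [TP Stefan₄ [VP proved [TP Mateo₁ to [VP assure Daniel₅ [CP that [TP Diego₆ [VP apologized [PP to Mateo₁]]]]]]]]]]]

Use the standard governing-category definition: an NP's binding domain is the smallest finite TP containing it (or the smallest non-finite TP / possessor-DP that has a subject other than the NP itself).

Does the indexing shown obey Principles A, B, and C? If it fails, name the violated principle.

The two coindexed NPs are *Mateo₁* (the higher occurrence) and *Mateo₁* (the lower occurrence).
*Mateo₁* (the lower occurrence) is an R-expression. Principle C requires it to be free everywhere.
*Mateo₁* (the higher occurrence) c-commands it and carries the same index.
The R-expression is bound → Principle C violation.

Principle C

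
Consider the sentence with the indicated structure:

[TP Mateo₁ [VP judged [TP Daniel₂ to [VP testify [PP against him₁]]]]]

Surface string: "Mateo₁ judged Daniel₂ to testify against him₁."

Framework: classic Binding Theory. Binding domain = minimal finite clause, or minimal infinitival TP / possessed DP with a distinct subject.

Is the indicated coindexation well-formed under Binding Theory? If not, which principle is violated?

The two coindexed NPs are *Mateo₁* and *him₁*.
*him₁* is a pronoun; its binding domain is the embedded TP, whose subject is Daniel₂. Within that domain it is c-commanded only by *Daniel₂*, which carries a different index — the pronoun is free locally, so Principle B holds.
*Mateo₁* is an R-expression; *him₁* does not c-command it, and no other NP shares its index, so Principle C is satisfied.
All principles are respected.

grammatical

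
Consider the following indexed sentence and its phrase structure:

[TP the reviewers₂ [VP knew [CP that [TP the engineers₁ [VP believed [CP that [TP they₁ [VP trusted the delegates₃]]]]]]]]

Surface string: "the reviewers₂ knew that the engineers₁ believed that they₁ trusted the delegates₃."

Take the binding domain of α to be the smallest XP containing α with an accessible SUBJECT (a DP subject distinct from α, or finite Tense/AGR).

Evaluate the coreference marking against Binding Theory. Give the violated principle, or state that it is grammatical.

grammatical

The two coindexed NPs are *the engineers₁* and *they₁*.
*they₁* is a pronoun; nothing c-commands it within its binding domain (the embedded TP.), so Principle B holds trivially.
*the engineers₁* is an R-expression; *they₁* does not c-command it, and no other NP shares its index, so Principle C is satisfied.
All principles are respected.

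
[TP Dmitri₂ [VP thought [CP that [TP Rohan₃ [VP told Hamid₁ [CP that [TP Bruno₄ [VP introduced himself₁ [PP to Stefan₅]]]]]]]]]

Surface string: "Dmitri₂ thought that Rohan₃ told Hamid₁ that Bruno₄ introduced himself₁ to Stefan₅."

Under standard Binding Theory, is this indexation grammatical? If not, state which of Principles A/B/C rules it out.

Principle A

The two coindexed NPs are *Hamid₁* and *himself₁*.
*himself₁* is an anaphor. Principle A requires it to be bound within its binding domain — the embedded TP, whose subject is Bruno₄.
Within that domain it is c-commanded by *Bruno₄*, which does not share its index.
*Hamid₁* does c-command the anaphor, but from outside its binding domain.
The anaphor is unbound in its domain → Principle A violation.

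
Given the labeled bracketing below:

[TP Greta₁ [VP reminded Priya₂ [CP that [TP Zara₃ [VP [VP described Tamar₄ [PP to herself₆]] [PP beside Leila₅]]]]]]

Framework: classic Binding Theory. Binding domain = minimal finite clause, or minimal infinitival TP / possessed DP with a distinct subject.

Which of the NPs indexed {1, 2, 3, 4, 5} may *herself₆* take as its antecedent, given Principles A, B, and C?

{3, 4}

*herself* is an anaphor, so Principle A applies: it must be bound in its binding domain.
Binding domain of *herself₆*: the embedded TP, whose subject is Zara₃.
*Greta₁* c-commands the anaphor but is outside its binding domain → cannot satisfy Principle A.
*Priya₂* c-commands the anaphor but is outside its binding domain → cannot satisfy Principle A.
*Zara₃* c-commands the anaphor within its binding domain → licit binder.
*Tamar₄* c-commands the anaphor within its binding domain → licit binder.
*Leila₅* does not c-command the anaphor → cannot bind it.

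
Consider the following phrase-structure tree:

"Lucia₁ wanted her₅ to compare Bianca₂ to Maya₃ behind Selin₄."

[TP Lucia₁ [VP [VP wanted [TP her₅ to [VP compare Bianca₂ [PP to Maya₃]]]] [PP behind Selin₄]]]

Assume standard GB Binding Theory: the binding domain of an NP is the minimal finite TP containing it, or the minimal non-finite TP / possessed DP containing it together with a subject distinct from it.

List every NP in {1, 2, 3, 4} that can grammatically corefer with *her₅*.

*her* is a pronoun, so Principle B applies: it must be free in its binding domain.
Binding domain of *her₅*: the matrix TP, whose subject is Lucia₁.
*Lucia₁* c-commands the pronoun within its binding domain → coindexation would violate Principle B.
*Bianca₂*: the pronoun c-commands this R-expression → coindexation would violate Principle C on *Bianca₂*.
*Maya₃*: the pronoun c-commands this R-expression → coindexation would violate Principle C on *Maya₃*.
*Selin₄* and the pronoun do not c-command one another → neither Principle B nor Principle C is at stake; coindexation permitted.

{4}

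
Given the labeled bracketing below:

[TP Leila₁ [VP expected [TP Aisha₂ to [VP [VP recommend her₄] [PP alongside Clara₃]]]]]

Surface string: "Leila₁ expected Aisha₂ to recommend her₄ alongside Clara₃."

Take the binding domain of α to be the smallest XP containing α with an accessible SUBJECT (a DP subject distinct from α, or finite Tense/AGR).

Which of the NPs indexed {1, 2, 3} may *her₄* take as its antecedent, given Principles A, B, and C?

{1, 3}

*her* is a pronoun, so Principle B applies: it must be free in its binding domain.
Binding domain of *her₄*: the embedded TP, whose subject is Aisha₂.
*Leila₁* c-commands the pronoun but from outside its binding domain, and is not c-commanded by it → coindexation permitted.
*Aisha₂* c-commands the pronoun within its binding domain → coindexation would violate Principle B.
*Clara₃* and the pronoun do not c-command one another → neither Principle B nor Principle C is at stake; coindexation permitted.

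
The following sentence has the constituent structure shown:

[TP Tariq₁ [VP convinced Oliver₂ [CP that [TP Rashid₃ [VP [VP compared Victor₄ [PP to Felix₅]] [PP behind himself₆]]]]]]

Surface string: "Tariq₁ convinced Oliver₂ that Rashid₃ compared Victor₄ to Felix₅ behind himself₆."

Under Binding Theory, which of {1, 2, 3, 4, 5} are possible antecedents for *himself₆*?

{3}

*himself* is an anaphor, so Principle A applies: it must be bound in its binding domain.
Binding domain of *himself₆*: the embedded TP, whose subject is Rashid₃.
*Tariq₁* c-commands the anaphor but is outside its binding domain → cannot satisfy Principle A.
*Oliver₂* c-commands the anaphor but is outside its binding domain → cannot satisfy Principle A.
*Rashid₃* c-commands the anaphor within its binding domain → licit binder.
*Victor₄* does not c-command the anaphor → cannot bind it.
*Felix₅* does not c-command the anaphor → cannot bind it.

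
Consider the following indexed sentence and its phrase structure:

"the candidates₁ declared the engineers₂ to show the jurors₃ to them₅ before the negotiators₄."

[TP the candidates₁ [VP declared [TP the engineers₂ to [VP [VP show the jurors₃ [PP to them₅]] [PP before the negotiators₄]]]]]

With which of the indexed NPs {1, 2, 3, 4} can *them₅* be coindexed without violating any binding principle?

*them* is a pronoun, so Principle B applies: it must be free in its binding domain.
Binding domain of *them₅*: the embedded TP, whose subject is the engineers₂.
*the candidates₁* c-commands the pronoun but from outside its binding domain, and is not c-commanded by it → coindexation permitted.
*the engineers₂* c-commands the pronoun within its binding domain → coindexation would violate Principle B.
*the jurors₃* c-commands the pronoun within its binding domain → coindexation would violate Principle B.
*the negotiators₄* and the pronoun do not c-command one another → neither Principle B nor Principle C is at stake; coindexation permitted.

{1, 4}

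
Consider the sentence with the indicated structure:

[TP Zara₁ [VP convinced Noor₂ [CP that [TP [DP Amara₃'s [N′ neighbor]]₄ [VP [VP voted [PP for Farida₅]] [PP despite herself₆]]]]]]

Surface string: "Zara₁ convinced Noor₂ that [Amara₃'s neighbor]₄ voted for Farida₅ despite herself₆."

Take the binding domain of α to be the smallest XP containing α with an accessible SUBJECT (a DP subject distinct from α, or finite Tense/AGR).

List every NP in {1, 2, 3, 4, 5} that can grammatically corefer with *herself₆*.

{4}

*herself* is an anaphor, so Principle A applies: it must be bound in its binding domain.
Binding domain of *herself₆*: the embedded TP, whose subject is [Amara₃'s neighbor]₄.
*Zara₁* c-commands the anaphor but is outside its binding domain → cannot satisfy Principle A.
*Noor₂* c-commands the anaphor but is outside its binding domain → cannot satisfy Principle A.
*Amara₃* does not c-command the anaphor → cannot bind it.
*[Amara₃'s neighbor]₄* c-commands the anaphor within its binding domain → licit binder.
*Farida₅* does not c-command the anaphor → cannot bind it.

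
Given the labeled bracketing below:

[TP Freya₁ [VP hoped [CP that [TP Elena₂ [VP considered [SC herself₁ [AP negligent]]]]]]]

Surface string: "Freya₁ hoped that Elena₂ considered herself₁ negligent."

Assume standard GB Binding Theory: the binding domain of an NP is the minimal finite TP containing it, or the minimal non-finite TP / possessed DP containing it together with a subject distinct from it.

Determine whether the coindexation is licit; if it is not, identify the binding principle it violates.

Principle A

The two coindexed NPs are *Freya₁* and *herself₁*.
*herself₁* is an anaphor. Principle A requires it to be bound within its binding domain — the embedded TP, whose subject is Elena₂.
Within that domain it is c-commanded by *Elena₂*, which does not share its index.
*Freya₁* does c-command the anaphor, but from outside its binding domain.
The anaphor is unbound in its domain → Principle A violation.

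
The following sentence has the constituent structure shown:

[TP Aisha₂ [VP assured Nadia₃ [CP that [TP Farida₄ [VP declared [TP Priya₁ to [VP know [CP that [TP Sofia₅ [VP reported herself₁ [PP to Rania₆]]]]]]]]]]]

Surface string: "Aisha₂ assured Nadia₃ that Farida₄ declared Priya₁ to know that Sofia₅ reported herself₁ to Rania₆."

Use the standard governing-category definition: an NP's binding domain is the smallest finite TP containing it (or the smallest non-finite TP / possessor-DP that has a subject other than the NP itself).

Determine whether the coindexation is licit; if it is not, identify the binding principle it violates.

The two coindexed NPs are *Priya₁* and *herself₁*.
*herself₁* is an anaphor. Principle A requires it to be bound within its binding domain — the embedded TP, whose subject is Sofia₅.
Within that domain it is c-commanded by *Sofia₅*, which does not share its index.
*Priya₁* does c-command the anaphor, but from outside its binding domain.
The anaphor is unbound in its domain → Principle A violation.

Principle A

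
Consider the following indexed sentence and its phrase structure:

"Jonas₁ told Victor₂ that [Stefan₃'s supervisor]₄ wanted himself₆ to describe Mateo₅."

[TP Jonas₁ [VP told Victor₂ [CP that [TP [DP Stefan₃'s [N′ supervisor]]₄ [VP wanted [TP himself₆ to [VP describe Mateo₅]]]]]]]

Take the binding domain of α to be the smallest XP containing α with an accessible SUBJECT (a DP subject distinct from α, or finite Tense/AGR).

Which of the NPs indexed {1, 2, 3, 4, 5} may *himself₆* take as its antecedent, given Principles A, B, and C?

*himself* is an anaphor, so Principle A applies: it must be bound in its binding domain.
Binding domain of *himself₆*: the embedded TP, whose subject is [Stefan₃'s supervisor]₄.
*Jonas₁* c-commands the anaphor but is outside its binding domain → cannot satisfy Principle A.
*Victor₂* c-commands the anaphor but is outside its binding domain → cannot satisfy Principle A.
*Stefan₃* does not c-command the anaphor → cannot bind it.
*[Stefan₃'s supervisor]₄* c-commands the anaphor within its binding domain → licit binder.
*Mateo₅* does not c-command the anaphor → cannot bind it.

{4}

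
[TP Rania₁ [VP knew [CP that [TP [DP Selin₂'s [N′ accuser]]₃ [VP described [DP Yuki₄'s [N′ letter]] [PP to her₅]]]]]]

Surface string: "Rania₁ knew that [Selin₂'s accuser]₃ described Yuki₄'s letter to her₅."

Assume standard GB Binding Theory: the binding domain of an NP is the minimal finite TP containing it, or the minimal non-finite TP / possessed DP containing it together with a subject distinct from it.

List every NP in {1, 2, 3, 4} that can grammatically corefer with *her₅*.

*her* is a pronoun, so Principle B applies: it must be free in its binding domain.
Binding domain of *her₅*: the embedded TP, whose subject is [Selin₂'s accuser]₃.
*Rania₁* c-commands the pronoun but from outside its binding domain, and is not c-commanded by it → coindexation permitted.
*Selin₂* and the pronoun do not c-command one another → neither Principle B nor Principle C is at stake; coindexation permitted.
*[Selin₂'s accuser]₃* c-commands the pronoun within its binding domain → coindexation would violate Principle B.
*Yuki₄* and the pronoun do not c-command one another → neither Principle B nor Principle C is at stake; coindexation permitted.

{1, 2, 4}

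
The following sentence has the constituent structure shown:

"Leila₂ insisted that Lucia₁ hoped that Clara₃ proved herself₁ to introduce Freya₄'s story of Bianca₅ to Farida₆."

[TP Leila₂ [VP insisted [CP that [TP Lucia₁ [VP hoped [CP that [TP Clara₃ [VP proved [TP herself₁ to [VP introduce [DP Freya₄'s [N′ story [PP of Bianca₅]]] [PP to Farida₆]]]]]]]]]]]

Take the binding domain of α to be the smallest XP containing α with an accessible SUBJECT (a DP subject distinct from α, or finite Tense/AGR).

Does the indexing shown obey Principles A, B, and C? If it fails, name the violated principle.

The two coindexed NPs are *Lucia₁* and *herself₁*.
*herself₁* is an anaphor. Principle A requires it to be bound within its binding domain — the embedded TP, whose subject is Clara₃.
Within that domain it is c-commanded by *Clara₃*, which does not share its index.
*Lucia₁* does c-command the anaphor, but from outside its binding domain.
The anaphor is unbound in its domain → Principle A violation.

Principle A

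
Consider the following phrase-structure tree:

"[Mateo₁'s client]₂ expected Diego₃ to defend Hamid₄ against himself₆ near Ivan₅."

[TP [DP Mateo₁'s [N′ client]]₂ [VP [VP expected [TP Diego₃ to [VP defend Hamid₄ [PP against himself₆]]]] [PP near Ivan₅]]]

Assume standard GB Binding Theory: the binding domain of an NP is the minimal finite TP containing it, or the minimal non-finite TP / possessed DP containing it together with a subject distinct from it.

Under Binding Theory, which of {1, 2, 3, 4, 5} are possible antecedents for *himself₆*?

*himself* is an anaphor, so Principle A applies: it must be bound in its binding domain.
Binding domain of *himself₆*: the embedded TP, whose subject is Diego₃.
*Mateo₁* does not c-command the anaphor → cannot bind it.
*[Mateo₁'s client]₂* c-commands the anaphor but is outside its binding domain → cannot satisfy Principle A.
*Diego₃* c-commands the anaphor within its binding domain → licit binder.
*Hamid₄* c-commands the anaphor within its binding domain → licit binder.
*Ivan₅* does not c-command the anaphor → cannot bind it.

{3, 4}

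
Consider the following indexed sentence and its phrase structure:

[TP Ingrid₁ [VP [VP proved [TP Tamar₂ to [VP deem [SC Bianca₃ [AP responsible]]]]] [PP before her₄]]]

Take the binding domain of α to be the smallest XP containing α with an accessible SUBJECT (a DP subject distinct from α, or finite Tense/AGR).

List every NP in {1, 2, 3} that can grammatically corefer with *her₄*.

{2, 3}

*her* is a pronoun, so Principle B applies: it must be free in its binding domain.
Binding domain of *her₄*: the matrix TP, whose subject is Ingrid₁.
*Ingrid₁* c-commands the pronoun within its binding domain → coindexation would violate Principle B.
*Tamar₂* and the pronoun do not c-command one another → neither Principle B nor Principle C is at stake; coindexation permitted.
*Bianca₃* and the pronoun do not c-command one another → neither Principle B nor Principle C is at stake; coindexation permitted.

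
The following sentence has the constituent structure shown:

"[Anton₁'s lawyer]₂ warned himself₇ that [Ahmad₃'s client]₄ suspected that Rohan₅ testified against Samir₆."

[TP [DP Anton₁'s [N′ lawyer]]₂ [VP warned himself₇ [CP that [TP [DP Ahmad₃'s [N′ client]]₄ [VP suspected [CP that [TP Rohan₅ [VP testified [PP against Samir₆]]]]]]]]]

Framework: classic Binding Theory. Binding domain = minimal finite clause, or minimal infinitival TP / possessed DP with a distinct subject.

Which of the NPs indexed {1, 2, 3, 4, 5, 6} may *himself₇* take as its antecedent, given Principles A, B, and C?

*himself* is an anaphor, so Principle A applies: it must be bound in its binding domain.
Binding domain of *himself₇*: the matrix TP, whose subject is [Anton₁'s lawyer]₂.
*Anton₁* does not c-command the anaphor → cannot bind it.
*[Anton₁'s lawyer]₂* c-commands the anaphor within its binding domain → licit binder.
*Ahmad₃* does not c-command the anaphor → cannot bind it.
*[Ahmad₃'s client]₄* does not c-command the anaphor → cannot bind it.
*Rohan₅* does not c-command the anaphor → cannot bind it.
*Samir₆* does not c-command the anaphor → cannot bind it.

{2}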